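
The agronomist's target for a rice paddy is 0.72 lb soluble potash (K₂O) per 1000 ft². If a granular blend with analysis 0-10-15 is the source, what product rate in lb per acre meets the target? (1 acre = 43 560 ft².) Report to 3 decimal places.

209.088 lb of product per acre

Product per 1000 ft² = 0.72 / 15% = 4.8 lb.
Convert to per acre: 4.8 × 43.56 = 209.088 lb.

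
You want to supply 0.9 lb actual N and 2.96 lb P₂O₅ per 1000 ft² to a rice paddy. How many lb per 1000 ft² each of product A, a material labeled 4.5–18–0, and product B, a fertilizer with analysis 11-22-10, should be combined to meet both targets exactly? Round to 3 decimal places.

12.889 lb product A, 2.909 lb product B

With a, b = lb per 1000 ft² of product A and product B:
N: 0.045·a + 0.11·b = 0.9
P₂O₅: 0.18·a + 0.22·b = 2.96
Solving simultaneously: a = 12.8889, b = 2.90909.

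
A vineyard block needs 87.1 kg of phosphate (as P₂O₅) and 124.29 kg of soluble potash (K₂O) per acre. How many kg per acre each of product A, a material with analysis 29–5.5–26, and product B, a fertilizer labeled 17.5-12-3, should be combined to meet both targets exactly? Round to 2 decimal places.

Let a = kg of product A, b = kg of product B (per acre).
P₂O₅: 0.055·a + 0.12·b = 87.1
K₂O: 0.26·a + 0.03·b = 124.29
From row1: a = (87.1 − 0.12·b) / 0.055.
Into row2: 0.26·(87.1 − 0.12·b)/0.055 + 0.03·b = 124.29 → b = 535.027, a = 416.3046.

416.30 kg product A, 535.03 kg product B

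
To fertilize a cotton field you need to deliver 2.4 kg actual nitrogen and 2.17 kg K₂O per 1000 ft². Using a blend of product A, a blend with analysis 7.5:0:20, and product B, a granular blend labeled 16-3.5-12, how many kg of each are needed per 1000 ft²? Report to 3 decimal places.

Per-1000 ft² balance (a = product A, b = product B):
N: 0.075·a + 0.16·b = 2.4
K₂O: 0.2·a + 0.12·b = 2.17
Eliminate a: (row1) − 0.075/0.2·(row2) → 0.115·b = 1.58625, so b = 13.79348.
Back-substitute: a = (2.4 − 0.16·13.79348) / 0.075 = 2.57391.

2.574 kg product A, 13.793 kg product B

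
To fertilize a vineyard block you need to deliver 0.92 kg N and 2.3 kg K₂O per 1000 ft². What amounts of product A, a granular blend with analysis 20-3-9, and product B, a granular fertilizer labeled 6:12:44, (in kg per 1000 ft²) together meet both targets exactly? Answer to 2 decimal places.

With a, b = kg per 1000 ft² of product A and product B:
N: 0.2·a + 0.06·b = 0.92
K₂O: 0.09·a + 0.44·b = 2.3
Solving simultaneously: a = 3.23002, b = 4.56659.

3.23 kg product A, 4.57 kg product B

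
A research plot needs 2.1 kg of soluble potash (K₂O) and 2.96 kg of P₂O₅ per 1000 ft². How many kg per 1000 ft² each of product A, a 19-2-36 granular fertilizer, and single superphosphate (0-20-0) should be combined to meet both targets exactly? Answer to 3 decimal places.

Let a = kg of product A, b = kg of single superphosphate (per 1000 ft²).
K₂O: 0.36·a + 0·b = 2.1
P₂O₅: 0.02·a + 0.2·b = 2.96
Solving simultaneously: a = 5.83333, b = 14.2167.

5.833 kg product A, 14.217 kg single superphosphate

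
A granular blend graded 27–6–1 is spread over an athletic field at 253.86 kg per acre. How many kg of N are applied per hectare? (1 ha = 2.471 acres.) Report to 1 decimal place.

169.4 kg N per hectare

nitrogen per acre = 253.86 × 27% = 68.5422 kg.
Convert to per hectare: 68.5422 × 2.471 = 169.368 kg.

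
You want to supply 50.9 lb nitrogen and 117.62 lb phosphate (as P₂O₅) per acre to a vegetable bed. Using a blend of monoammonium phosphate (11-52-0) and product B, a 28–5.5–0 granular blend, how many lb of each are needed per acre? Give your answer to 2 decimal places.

Let a = lb of monoammonium phosphate, b = lb of product B (per acre).
N: 0.11·a + 0.28·b = 50.9
P₂O₅: 0.52·a + 0.055·b = 117.62
Solving simultaneously: a = 215.938, b = 96.9531.

215.94 lb monoammonium phosphate, 96.95 lb product B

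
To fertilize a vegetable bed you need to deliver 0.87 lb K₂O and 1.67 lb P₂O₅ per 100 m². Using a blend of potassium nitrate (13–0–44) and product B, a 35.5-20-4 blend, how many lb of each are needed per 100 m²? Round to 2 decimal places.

Let a = lb of potassium nitrate, b = lb of product B (per 100 m²).
K₂O: 0.44·a + 0.04·b = 0.87
P₂O₅: 0·a + 0.2·b = 1.67
Solving simultaneously: a = 1.21818, b = 8.35.

1.22 lb potassium nitrate, 8.35 lb product B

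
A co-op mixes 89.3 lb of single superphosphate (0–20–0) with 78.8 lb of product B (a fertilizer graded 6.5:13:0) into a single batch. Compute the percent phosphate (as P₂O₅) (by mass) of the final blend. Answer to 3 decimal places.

Total mass = 89.3 + 78.8 = 168.1 lb.
P₂O₅ mass = 20%×89.3 + 13%×78.8 = 28.104 lb.
% P₂O₅ = 28.104 / 168.1 = 16.7186%.

16.719% P₂O₅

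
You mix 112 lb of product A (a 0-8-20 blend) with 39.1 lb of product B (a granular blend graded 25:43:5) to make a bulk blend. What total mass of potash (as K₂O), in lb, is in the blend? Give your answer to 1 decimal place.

K₂O mass = 20%×112 + 5%×39.1 = 24.355 lb.

24.4 lb K₂O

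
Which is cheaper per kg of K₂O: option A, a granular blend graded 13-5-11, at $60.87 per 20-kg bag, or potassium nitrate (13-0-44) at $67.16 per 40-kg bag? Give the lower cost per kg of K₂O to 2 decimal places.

option A: K₂O per bag = 20 × 11% = 2.2 kg; cost = 60.87 / 2.2 = $27.6682/kg K₂O.
potassium nitrate: K₂O per bag = 40 × 44% = 17.6 kg; cost = 67.16 / 17.6 = $3.8159/kg K₂O.
potassium nitrate is cheaper.

$3.82 per kg K₂O (potassium nitrate)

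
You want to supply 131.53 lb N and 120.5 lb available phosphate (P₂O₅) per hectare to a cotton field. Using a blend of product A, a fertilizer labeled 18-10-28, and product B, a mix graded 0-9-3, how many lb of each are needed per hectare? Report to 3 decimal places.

Let a = lb of product A, b = lb of product B (per hectare).
N: 0.18·a + 0·b = 131.53
P₂O₅: 0.1·a + 0.09·b = 120.5
From row1: a = (131.53 − 0·b) / 0.18.
Into row2: 0.1·(131.53 − 0·b)/0.18 + 0.09·b = 120.5 → b = 526.9753, a = 730.7222.

730.722 lb product A, 526.975 lb product B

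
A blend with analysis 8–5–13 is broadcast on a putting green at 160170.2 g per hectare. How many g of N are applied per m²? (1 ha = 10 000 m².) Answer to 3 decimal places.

nitrogen per hectare = 160170.2 × 8% = 12813.6 g.
Convert to per m²: 12813.6 × 0.0001 = 1.28136 g.

1.281 g N per sq m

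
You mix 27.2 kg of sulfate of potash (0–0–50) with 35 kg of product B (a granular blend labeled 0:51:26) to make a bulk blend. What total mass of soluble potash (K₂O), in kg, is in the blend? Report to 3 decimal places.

22.700 kg K₂O

K₂O mass = 50%×27.2 + 26%×35 = 22.7 kg.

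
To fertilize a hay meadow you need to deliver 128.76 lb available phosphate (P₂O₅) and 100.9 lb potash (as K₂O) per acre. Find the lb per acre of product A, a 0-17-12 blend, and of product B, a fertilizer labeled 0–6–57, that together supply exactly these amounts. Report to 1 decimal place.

750.7 lb product A, 19.0 lb product B

With a, b = lb per acre of product A and product B:
P₂O₅: 0.17·a + 0.06·b = 128.76
K₂O: 0.12·a + 0.57·b = 100.9
Eliminate b: (row1) − 0.06/0.57·(row2) → 0.157368·a = 118.139, so a = 750.716.
Then b = (100.9 − 0.12·750.716) / 0.57 = 18.9721.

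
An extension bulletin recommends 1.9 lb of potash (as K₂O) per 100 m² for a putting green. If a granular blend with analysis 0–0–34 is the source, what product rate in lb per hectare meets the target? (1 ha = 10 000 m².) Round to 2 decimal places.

Product per 100 m² = 1.9 / 34% = 5.58824 lb.
Convert to per hectare: 5.58824 × 100 = 558.824 lb.

558.82 lb of product per hectare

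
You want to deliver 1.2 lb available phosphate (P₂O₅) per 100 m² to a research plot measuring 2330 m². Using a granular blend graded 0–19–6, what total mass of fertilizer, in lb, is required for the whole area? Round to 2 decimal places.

Product per 100 m² = 1.2 / 19% = 6.31579 lb.
Total product = 6.31579 × 2330 / 100 = 147.158 lb.

147.16 lb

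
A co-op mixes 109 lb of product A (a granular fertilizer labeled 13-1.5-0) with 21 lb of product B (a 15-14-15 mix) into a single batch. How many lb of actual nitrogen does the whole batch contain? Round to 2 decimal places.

17.32 lb N

N mass = 13%×109 + 15%×21 = 17.32 lb.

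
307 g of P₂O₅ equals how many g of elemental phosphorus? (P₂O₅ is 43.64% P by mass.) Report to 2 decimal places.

P = 307 × 0.4364 = 133.9748 g.

133.97 g P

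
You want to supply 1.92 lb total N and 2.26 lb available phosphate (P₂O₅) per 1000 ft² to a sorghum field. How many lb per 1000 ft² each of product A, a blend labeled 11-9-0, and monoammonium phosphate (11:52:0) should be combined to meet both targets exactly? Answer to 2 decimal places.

Per-1000 ft² balance (a = product A, b = monoammonium phosphate):
N: 0.11·a + 0.11·b = 1.92
P₂O₅: 0.09·a + 0.52·b = 2.26
From row1: a = (1.92 − 0.11·b) / 0.11.
Into row2: 0.09·(1.92 − 0.11·b)/0.11 + 0.52·b = 2.26 → b = 1.60254, a = 15.852.

15.85 lb product A, 1.60 lb monoammonium phosphate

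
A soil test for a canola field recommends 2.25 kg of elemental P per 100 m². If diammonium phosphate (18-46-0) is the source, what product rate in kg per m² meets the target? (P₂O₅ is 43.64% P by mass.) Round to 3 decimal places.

0.112 kg of product per sq m

As P₂O₅: 2.25 / 0.4364 = 5.15582 kg per 100 m².
Product per 100 m² = 5.15582 / 46% = 11.2083 kg.
Convert to per m²: 11.2083 × 0.01 = 0.112083 kg.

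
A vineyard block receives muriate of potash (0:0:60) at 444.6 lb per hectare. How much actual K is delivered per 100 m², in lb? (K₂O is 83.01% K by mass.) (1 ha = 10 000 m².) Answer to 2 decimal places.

2.21 lb K per hundred sq m

K₂O per hectare = 444.6 × 60% = 266.76 lb.
Elemental K = 266.76 × 0.8301 = 221.437 lb per hectare.
Convert to per 100 m²: 221.437 × 0.01 = 2.21437 lb.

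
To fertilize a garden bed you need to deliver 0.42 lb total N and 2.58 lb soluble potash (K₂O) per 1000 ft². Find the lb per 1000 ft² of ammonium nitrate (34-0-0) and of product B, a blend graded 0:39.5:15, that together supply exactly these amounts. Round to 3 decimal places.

With a, b = lb per 1000 ft² of ammonium nitrate and product B:
N: 0.34·a + 0·b = 0.42
K₂O: 0·a + 0.15·b = 2.58
Solving simultaneously: a = 1.23529, b = 17.2.

1.235 lb ammonium nitrate, 17.200 lb product B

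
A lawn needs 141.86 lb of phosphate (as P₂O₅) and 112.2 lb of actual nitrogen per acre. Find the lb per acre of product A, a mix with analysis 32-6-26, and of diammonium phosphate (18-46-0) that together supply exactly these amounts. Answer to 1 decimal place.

191.2 lb product A, 283.5 lb diammonium phosphate

Per-acre balance (a = product A, b = diammonium phosphate):
P₂O₅: 0.06·a + 0.46·b = 141.86
N: 0.32·a + 0.18·b = 112.2
Eliminate b: (row1) − 0.46/0.18·(row2) → -0.757778·a = -144.873, so a = 191.182.
Then b = (112.2 − 0.32·191.182) / 0.18 = 283.455.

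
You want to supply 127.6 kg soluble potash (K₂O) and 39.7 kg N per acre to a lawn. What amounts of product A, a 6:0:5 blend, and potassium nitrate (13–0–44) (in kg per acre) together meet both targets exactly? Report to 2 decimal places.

44.22 kg product A, 284.97 kg potassium nitrate

With a, b = kg per acre of product A and potassium nitrate:
K₂O: 0.05·a + 0.44·b = 127.6
N: 0.06·a + 0.13·b = 39.7
Eliminate b: (row1) − 0.44/0.13·(row2) → -0.153077·a = -6.76923, so a = 44.2211.
Then b = (39.7 − 0.06·44.2211) / 0.13 = 284.9749.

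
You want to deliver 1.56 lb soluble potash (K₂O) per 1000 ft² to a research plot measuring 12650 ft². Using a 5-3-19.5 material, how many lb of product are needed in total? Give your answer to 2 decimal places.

Product per 1000 ft² = 1.56 / 19.5% = 8 lb.
Total product = 8 × 12650 / 1000 = 101.2 lb.

101.20 lb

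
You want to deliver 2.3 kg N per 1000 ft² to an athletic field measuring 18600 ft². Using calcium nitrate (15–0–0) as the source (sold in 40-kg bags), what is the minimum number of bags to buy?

8 bags

Product per 1000 ft² = 2.3 / 15% = 15.3333 kg.
Total product = 15.3333 × 18600 / 1000 = 285.2 kg.
Bags = ⌈285.2 / 40⌉ = 8.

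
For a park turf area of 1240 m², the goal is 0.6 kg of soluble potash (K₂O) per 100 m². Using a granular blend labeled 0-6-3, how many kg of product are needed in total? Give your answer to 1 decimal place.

Product per 100 m² = 0.6 / 3% = 20 kg.
Total product = 20 × 1240 / 100 = 248 kg.

248.0 kg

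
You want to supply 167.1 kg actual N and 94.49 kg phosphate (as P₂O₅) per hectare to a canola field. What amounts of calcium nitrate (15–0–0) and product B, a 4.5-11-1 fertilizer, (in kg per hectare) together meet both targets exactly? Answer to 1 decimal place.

856.3 kg calcium nitrate, 859.0 kg product B

Per-hectare balance (a = calcium nitrate, b = product B):
N: 0.15·a + 0.045·b = 167.1
P₂O₅: 0·a + 0.11·b = 94.49
Solving simultaneously: a = 856.3, b = 859.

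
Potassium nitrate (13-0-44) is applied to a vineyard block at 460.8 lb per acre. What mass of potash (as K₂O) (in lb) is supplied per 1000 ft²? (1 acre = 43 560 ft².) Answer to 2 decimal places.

4.65 lb K₂O per thousand sq ft

K₂O per acre = 460.8 × 44% = 202.752 lb.
Convert to per 1000 ft²: 202.752 × 0.0229568 = 4.65455 lb.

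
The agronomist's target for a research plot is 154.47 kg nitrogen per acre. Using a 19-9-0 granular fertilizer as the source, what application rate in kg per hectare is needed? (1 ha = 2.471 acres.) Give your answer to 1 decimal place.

2008.9 kg of product per hectare

Product per acre = 154.47 / 19% = 813 kg.
Convert to per hectare: 813 × 2.471 = 2008.92 kg.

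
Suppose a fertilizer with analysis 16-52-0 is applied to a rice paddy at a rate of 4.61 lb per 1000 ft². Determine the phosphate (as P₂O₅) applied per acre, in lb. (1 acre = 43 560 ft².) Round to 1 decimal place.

P₂O₅ per 1000 ft² = 4.61 × 52% = 2.3972 lb.
Convert to per acre: 2.3972 × 43.56 = 104.422 lb.

104.4 lb P₂O₅ per acre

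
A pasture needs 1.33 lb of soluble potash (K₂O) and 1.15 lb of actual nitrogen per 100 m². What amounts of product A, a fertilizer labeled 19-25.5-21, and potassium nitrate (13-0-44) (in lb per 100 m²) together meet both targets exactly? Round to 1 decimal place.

5.9 lb product A, 0.2 lb potassium nitrate

With a, b = lb per 100 m² of product A and potassium nitrate:
K₂O: 0.21·a + 0.44·b = 1.33
N: 0.19·a + 0.13·b = 1.15
From row1: a = (1.33 − 0.44·b) / 0.21.
Into row2: 0.19·(1.33 − 0.44·b)/0.21 + 0.13·b = 1.15 → b = 0.198934, a = 5.91652.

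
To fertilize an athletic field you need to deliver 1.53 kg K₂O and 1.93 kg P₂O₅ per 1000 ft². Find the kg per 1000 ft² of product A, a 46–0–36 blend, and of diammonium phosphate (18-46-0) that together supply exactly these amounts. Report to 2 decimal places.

With a, b = kg per 1000 ft² of product A and diammonium phosphate:
K₂O: 0.36·a + 0·b = 1.53
P₂O₅: 0·a + 0.46·b = 1.93
Solving simultaneously: a = 4.25, b = 4.19565.

4.25 kg product A, 4.20 kg diammonium phosphate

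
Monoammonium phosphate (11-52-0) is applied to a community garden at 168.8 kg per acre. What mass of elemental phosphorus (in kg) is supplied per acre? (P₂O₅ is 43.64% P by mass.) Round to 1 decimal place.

38.3 kg P per acre

P₂O₅ per acre = 168.8 × 52% = 87.776 kg.
Elemental P = 87.776 × 0.4364 = 38.3054 kg per acre.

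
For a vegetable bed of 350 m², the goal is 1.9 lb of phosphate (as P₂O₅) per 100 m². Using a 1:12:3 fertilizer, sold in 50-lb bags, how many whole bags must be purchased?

2 bags

Product per 100 m² = 1.9 / 12% = 15.8333 lb.
Total product = 15.8333 × 350 / 100 = 55.4167 lb.
Bags = ⌈55.4167 / 50⌉ = 2.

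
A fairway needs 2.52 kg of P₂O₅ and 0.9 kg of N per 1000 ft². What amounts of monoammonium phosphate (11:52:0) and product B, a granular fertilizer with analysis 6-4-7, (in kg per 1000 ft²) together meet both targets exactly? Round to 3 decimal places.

4.299 kg monoammonium phosphate, 7.119 kg product B

Per-1000 ft² balance (a = monoammonium phosphate, b = product B):
P₂O₅: 0.52·a + 0.04·b = 2.52
N: 0.11·a + 0.06·b = 0.9
Solving simultaneously: a = 4.29851, b = 7.1194.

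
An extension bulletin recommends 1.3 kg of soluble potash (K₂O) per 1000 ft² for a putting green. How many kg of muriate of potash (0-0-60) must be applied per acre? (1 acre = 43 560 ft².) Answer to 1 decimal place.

94.4 kg of product per acre

Product per 1000 ft² = 1.3 / 60% = 2.16667 kg.
Convert to per acre: 2.16667 × 43.56 = 94.38 kg.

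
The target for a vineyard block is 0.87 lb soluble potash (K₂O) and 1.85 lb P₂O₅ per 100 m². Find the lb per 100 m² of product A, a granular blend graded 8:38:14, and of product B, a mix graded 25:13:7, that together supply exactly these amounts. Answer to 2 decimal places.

Per-100 m² balance (a = product A, b = product B):
K₂O: 0.14·a + 0.07·b = 0.87
P₂O₅: 0.38·a + 0.13·b = 1.85
Eliminate b: (row1) − 0.07/0.13·(row2) → -0.0646154·a = -0.126154, so a = 1.95238.
Then b = (1.85 − 0.38·1.95238) / 0.13 = 8.52381.

1.95 lb product A, 8.52 lb product B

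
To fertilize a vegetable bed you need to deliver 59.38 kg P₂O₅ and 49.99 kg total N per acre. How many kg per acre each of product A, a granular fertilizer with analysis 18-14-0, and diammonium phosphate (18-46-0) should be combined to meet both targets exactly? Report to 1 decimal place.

Per-acre balance (a = product A, b = diammonium phosphate):
P₂O₅: 0.14·a + 0.46·b = 59.38
N: 0.18·a + 0.18·b = 49.99
Eliminate a: (row1) − 0.14/0.18·(row2) → 0.32·b = 20.4989, so b = 64.059.
Back-substitute: a = (59.38 − 0.46·64.059) / 0.14 = 213.663.

213.7 kg product A, 64.1 kg diammonium phosphate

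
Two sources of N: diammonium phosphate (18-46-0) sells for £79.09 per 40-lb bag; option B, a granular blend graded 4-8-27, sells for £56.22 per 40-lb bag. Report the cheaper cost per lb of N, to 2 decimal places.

diammonium phosphate: N per bag = 40 × 18% = 7.2 lb; cost = 79.09 / 7.2 = £10.9847/lb N.
option B: N per bag = 40 × 4% = 1.6 lb; cost = 56.22 / 1.6 = £35.1375/lb N.
diammonium phosphate is cheaper.

£10.98 per lb N (diammonium phosphate)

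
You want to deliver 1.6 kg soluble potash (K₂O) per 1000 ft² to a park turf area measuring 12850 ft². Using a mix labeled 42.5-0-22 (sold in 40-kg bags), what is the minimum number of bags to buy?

Product per 1000 ft² = 1.6 / 22% = 7.27273 kg.
Total product = 7.27273 × 12850 / 1000 = 93.4545 kg.
Bags = ⌈93.4545 / 40⌉ = 3.

3 bags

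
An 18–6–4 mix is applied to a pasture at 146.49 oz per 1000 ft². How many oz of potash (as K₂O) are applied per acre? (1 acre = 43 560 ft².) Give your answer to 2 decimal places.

K₂O per 1000 ft² = 146.49 × 4% = 5.8596 oz.
Convert to per acre: 5.8596 × 43.56 = 255.244 oz.

255.24 oz K₂O per acre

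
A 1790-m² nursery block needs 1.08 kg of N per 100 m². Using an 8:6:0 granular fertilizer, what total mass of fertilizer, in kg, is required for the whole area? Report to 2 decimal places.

241.65 kg

Product per 100 m² = 1.08 / 8% = 13.5 kg.
Total product = 13.5 × 1790 / 100 = 241.65 kg.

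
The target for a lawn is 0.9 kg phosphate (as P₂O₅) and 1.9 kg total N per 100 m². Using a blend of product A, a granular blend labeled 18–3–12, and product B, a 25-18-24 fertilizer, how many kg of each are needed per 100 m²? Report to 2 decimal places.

4.70 kg product A, 4.22 kg product B

With a, b = kg per 100 m² of product A and product B:
P₂O₅: 0.03·a + 0.18·b = 0.9
N: 0.18·a + 0.25·b = 1.9
Solving simultaneously: a = 4.6988, b = 4.21687.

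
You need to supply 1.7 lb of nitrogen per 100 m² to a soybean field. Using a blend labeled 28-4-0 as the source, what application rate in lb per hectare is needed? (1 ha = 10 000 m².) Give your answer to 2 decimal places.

Product per 100 m² = 1.7 / 28% = 6.07143 lb.
Convert to per hectare: 6.07143 × 100 = 607.143 lb.

607.14 lb of product per hectare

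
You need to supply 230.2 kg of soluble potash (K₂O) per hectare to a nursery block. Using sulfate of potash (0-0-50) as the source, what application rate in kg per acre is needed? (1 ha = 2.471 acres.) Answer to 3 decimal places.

186.321 kg of product per acre

Product per hectare = 230.2 / 50% = 460.4 kg.
Convert to per acre: 460.4 × 0.404694 = 186.3213 kg.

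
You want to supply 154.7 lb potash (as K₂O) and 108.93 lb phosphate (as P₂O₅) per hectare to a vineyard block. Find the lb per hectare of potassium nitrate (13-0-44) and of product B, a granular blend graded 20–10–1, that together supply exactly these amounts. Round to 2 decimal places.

Per-hectare balance (a = potassium nitrate, b = product B):
K₂O: 0.44·a + 0.01·b = 154.7
P₂O₅: 0·a + 0.1·b = 108.93
Solving simultaneously: a = 326.834, b = 1089.3.

326.83 lb potassium nitrate, 1089.30 lb product B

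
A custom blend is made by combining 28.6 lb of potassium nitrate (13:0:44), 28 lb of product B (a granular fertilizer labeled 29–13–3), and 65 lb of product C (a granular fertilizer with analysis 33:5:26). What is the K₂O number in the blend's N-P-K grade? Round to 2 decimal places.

24.94% K₂O

Total mass = 28.6 + 28 + 65 = 121.6 lb.
K₂O mass = 44%×28.6 + 3%×28 + 26%×65 = 30.324 lb.
% K₂O = 30.324 / 121.6 = 24.9375%.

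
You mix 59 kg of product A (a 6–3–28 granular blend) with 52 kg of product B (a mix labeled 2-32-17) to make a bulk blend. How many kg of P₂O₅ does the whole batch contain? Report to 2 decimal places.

P₂O₅ mass = 3%×59 + 32%×52 = 18.41 kg.

18.41 kg P₂O₅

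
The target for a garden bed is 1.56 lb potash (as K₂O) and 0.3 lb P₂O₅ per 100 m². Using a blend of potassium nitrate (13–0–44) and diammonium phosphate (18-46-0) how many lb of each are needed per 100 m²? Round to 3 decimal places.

Per-100 m² balance (a = potassium nitrate, b = diammonium phosphate):
K₂O: 0.44·a + 0·b = 1.56
P₂O₅: 0·a + 0.46·b = 0.3
Solving simultaneously: a = 3.54545, b = 0.652174.

3.545 lb potassium nitrate, 0.652 lb diammonium phosphate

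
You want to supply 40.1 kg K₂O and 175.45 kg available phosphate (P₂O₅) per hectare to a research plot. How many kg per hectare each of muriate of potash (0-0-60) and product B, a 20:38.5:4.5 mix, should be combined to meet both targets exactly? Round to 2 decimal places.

32.65 kg muriate of potash, 455.71 kg product B

With a, b = kg per hectare of muriate of potash and product B:
K₂O: 0.6·a + 0.045·b = 40.1
P₂O₅: 0·a + 0.385·b = 175.45
Solving simultaneously: a = 32.6548, b = 455.714.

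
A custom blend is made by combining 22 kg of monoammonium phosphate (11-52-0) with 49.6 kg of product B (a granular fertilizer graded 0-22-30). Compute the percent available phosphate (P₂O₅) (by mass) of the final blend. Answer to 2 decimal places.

31.22% P₂O₅

Total mass = 22 + 49.6 = 71.6 kg.
P₂O₅ mass = 52%×22 + 22%×49.6 = 22.352 kg.
% P₂O₅ = 22.352 / 71.6 = 31.2179%.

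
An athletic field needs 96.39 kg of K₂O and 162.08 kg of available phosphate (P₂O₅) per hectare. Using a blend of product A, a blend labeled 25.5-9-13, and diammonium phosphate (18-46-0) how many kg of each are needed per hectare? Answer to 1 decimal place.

Let a = kg of product A, b = kg of diammonium phosphate (per hectare).
K₂O: 0.13·a + 0·b = 96.39
P₂O₅: 0.09·a + 0.46·b = 162.08
Eliminate a: (row1) − 0.13/0.09·(row2) → -0.664444·b = -137.726, so b = 207.279.
Back-substitute: a = (96.39 − 0·207.279) / 0.13 = 741.462.

741.5 kg product A, 207.3 kg diammonium phosphate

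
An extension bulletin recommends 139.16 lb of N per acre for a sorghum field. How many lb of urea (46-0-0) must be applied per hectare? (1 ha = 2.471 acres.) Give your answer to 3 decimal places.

Product per acre = 139.16 / 46% = 302.522 lb.
Convert to per hectare: 302.522 × 2.471 = 747.5312 lb.

747.531 lb of product per hectare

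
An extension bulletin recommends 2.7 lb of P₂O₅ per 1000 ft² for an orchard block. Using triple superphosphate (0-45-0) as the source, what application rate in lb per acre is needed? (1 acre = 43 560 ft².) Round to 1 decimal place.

261.4 lb of product per acre

Product per 1000 ft² = 2.7 / 45% = 6 lb.
Convert to per acre: 6 × 43.56 = 261.36 lb.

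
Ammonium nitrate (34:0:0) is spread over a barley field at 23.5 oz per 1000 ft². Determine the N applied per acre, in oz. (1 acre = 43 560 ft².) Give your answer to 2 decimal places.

nitrogen per 1000 ft² = 23.5 × 34% = 7.99 oz.
Convert to per acre: 7.99 × 43.56 = 348.044 oz.

348.04 oz N per acre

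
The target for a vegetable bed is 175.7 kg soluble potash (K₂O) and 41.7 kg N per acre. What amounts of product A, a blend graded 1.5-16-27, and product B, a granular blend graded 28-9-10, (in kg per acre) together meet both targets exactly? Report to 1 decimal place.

With a, b = kg per acre of product A and product B:
K₂O: 0.27·a + 0.1·b = 175.7
N: 0.015·a + 0.28·b = 41.7
Eliminate a: (row1) − 0.27/0.015·(row2) → -4.94·b = -574.9, so b = 116.377.
Back-substitute: a = (175.7 − 0.1·116.377) / 0.27 = 607.638.

607.6 kg product A, 116.4 kg product B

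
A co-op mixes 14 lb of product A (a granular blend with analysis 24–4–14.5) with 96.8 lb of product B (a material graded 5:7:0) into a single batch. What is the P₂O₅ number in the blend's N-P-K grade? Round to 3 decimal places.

6.621% P₂O₅

Total mass = 14 + 96.8 = 110.8 lb.
P₂O₅ mass = 4%×14 + 7%×96.8 = 7.336 lb.
% P₂O₅ = 7.336 / 110.8 = 6.62094%.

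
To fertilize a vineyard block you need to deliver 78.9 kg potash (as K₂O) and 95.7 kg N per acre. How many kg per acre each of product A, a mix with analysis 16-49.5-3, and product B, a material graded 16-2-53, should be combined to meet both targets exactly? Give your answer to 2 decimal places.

476.21 kg product A, 121.91 kg product B

Let a = kg of product A, b = kg of product B (per acre).
K₂O: 0.03·a + 0.53·b = 78.9
N: 0.16·a + 0.16·b = 95.7
Solving simultaneously: a = 476.213, b = 121.912.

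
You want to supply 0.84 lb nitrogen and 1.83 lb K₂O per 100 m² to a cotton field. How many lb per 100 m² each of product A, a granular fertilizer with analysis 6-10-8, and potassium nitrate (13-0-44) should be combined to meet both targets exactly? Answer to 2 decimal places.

8.23 lb product A, 2.66 lb potassium nitrate

Let a = lb of product A, b = lb of potassium nitrate (per 100 m²).
N: 0.06·a + 0.13·b = 0.84
K₂O: 0.08·a + 0.44·b = 1.83
Eliminate b: (row1) − 0.13/0.44·(row2) → 0.0363636·a = 0.299318, so a = 8.23125.
Then b = (1.83 − 0.08·8.23125) / 0.44 = 2.6625.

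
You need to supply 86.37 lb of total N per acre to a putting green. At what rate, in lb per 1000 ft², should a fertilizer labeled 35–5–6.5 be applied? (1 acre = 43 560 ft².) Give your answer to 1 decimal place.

Product per acre = 86.37 / 35% = 246.771 lb.
Convert to per 1000 ft²: 246.771 × 0.0229568 = 5.66509 lb.

5.7 lb of product per thousand sq ft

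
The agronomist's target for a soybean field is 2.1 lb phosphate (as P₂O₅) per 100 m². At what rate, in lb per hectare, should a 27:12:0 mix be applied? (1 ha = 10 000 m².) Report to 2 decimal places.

1750.00 lb of product per hectare

Product per 100 m² = 2.1 / 12% = 17.5 lb.
Convert to per hectare: 17.5 × 100 = 1750 lb.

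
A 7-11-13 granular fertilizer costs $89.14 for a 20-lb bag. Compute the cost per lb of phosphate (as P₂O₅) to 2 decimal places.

P₂O₅ in bag = 20 × 11% = 2.2 lb.
Cost per lb P₂O₅ = $89.14 / 2.2 = $40.5182.

$40.52 per lb P₂O₅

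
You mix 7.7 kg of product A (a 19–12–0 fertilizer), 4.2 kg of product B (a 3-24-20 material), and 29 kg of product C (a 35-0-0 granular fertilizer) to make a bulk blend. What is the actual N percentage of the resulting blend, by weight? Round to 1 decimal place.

28.7% N

Total mass = 7.7 + 4.2 + 29 = 40.9 kg.
N mass = 19%×7.7 + 3%×4.2 + 35%×29 = 11.739 kg.
% N = 11.739 / 40.9 = 28.7017%.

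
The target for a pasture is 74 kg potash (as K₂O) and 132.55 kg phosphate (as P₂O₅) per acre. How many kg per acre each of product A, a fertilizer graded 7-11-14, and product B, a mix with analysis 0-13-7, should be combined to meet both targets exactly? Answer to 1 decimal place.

32.5 kg product A, 992.1 kg product B

Let a = kg of product A, b = kg of product B (per acre).
K₂O: 0.14·a + 0.07·b = 74
P₂O₅: 0.11·a + 0.13·b = 132.55
Eliminate b: (row1) − 0.07/0.13·(row2) → 0.0807692·a = 2.62692, so a = 32.5238.
Then b = (132.55 − 0.11·32.5238) / 0.13 = 992.095.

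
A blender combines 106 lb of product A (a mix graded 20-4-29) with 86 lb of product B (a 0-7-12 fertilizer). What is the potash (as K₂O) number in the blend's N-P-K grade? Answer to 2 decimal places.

21.39% K₂O

Total mass = 106 + 86 = 192 lb.
K₂O mass = 29%×106 + 12%×86 = 41.06 lb.
% K₂O = 41.06 / 192 = 21.3854%.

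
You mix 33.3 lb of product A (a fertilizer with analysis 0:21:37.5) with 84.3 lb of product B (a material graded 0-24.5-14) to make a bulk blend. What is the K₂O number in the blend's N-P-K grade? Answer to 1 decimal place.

Total mass = 33.3 + 84.3 = 117.6 lb.
K₂O mass = 37.5%×33.3 + 14%×84.3 = 24.2895 lb.
% K₂O = 24.2895 / 117.6 = 20.6543%.

20.7% K₂O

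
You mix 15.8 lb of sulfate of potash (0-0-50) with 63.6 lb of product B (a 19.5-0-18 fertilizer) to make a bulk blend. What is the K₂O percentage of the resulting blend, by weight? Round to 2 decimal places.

24.37% K₂O

Total mass = 15.8 + 63.6 = 79.4 lb.
K₂O mass = 50%×15.8 + 18%×63.6 = 19.348 lb.
% K₂O = 19.348 / 79.4 = 24.3678%.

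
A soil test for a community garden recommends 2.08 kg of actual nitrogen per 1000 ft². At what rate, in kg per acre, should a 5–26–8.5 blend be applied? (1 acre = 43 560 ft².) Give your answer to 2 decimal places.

1812.10 kg of product per acre

Product per 1000 ft² = 2.08 / 5% = 41.6 kg.
Convert to per acre: 41.6 × 43.56 = 1812.096 kg.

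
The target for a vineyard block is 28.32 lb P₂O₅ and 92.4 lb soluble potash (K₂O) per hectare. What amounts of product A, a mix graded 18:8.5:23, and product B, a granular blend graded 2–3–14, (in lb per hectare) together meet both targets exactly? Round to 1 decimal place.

238.6 lb product A, 268.1 lb product B

Per-hectare balance (a = product A, b = product B):
P₂O₅: 0.085·a + 0.03·b = 28.32
K₂O: 0.23·a + 0.14·b = 92.4
Eliminate b: (row1) − 0.03/0.14·(row2) → 0.0357143·a = 8.52, so a = 238.56.
Then b = (92.4 − 0.23·238.56) / 0.14 = 268.08.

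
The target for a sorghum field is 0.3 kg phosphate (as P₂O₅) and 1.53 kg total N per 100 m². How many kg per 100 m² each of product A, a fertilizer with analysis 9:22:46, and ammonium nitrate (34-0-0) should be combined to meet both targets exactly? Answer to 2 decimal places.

Let a = kg of product A, b = kg of ammonium nitrate (per 100 m²).
P₂O₅: 0.22·a + 0·b = 0.3
N: 0.09·a + 0.34·b = 1.53
Eliminate a: (row1) − 0.22/0.09·(row2) → -0.831111·b = -3.44, so b = 4.13904.
Back-substitute: a = (0.3 − 0·4.13904) / 0.22 = 1.36364.

1.36 kg product A, 4.14 kg ammonium nitrate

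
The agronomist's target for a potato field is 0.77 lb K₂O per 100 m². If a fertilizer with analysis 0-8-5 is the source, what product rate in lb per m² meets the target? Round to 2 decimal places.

0.15 lb of product per sq m

Product per 100 m² = 0.77 / 5% = 15.4 lb.
Convert to per m²: 15.4 × 0.01 = 0.154 lb.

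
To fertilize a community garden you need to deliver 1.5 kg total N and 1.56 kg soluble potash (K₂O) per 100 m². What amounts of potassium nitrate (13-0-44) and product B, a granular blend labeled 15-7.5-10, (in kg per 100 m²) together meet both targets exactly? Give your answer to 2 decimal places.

Per-100 m² balance (a = potassium nitrate, b = product B):
N: 0.13·a + 0.15·b = 1.5
K₂O: 0.44·a + 0.1·b = 1.56
Solving simultaneously: a = 1.58491, b = 8.62642.

1.58 kg potassium nitrate, 8.63 kg product B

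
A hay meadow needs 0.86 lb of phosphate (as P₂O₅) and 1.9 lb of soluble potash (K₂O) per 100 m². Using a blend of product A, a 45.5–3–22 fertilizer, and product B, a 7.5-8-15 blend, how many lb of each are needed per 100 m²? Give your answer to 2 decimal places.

1.76 lb product A, 10.09 lb product B

Per-100 m² balance (a = product A, b = product B):
P₂O₅: 0.03·a + 0.08·b = 0.86
K₂O: 0.22·a + 0.15·b = 1.9
From row1: a = (0.86 − 0.08·b) / 0.03.
Into row2: 0.22·(0.86 − 0.08·b)/0.03 + 0.15·b = 1.9 → b = 10.0916, a = 1.75573.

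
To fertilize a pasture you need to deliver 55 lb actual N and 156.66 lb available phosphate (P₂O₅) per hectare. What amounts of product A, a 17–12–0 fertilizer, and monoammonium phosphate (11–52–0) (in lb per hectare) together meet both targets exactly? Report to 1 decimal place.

With a, b = lb per hectare of product A and monoammonium phosphate:
N: 0.17·a + 0.11·b = 55
P₂O₅: 0.12·a + 0.52·b = 156.66
Eliminate b: (row1) − 0.11/0.52·(row2) → 0.144615·a = 21.8604, so a = 151.162.
Then b = (156.66 − 0.12·151.162) / 0.52 = 266.386.

151.2 lb product A, 266.4 lb monoammonium phosphate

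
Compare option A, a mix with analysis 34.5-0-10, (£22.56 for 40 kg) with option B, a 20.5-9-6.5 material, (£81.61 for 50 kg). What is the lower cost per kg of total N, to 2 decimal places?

£1.63 per kg N (option A)

option A: N per bag = 40 × 34.5% = 13.8 kg; cost = 22.56 / 13.8 = £1.6348/kg N.
option B: N per bag = 50 × 20.5% = 10.25 kg; cost = 81.61 / 10.25 = £7.9620/kg N.
option A is cheaper.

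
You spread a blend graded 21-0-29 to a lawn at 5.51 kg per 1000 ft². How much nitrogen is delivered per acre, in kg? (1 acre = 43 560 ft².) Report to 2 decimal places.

nitrogen per 1000 ft² = 5.51 × 21% = 1.1571 kg.
Convert to per acre: 1.1571 × 43.56 = 50.4033 kg.

50.40 kg N per acre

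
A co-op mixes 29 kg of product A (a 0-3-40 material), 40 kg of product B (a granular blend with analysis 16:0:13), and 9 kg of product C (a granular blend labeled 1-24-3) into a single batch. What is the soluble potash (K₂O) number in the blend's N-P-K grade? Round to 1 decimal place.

21.9% K₂O

Total mass = 29 + 40 + 9 = 78 kg.
K₂O mass = 40%×29 + 13%×40 + 3%×9 = 17.07 kg.
% K₂O = 17.07 / 78 = 21.8846%.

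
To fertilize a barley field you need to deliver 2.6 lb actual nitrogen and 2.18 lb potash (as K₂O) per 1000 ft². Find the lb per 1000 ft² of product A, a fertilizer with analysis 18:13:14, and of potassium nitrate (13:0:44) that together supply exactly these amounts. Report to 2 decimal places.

14.11 lb product A, 0.47 lb potassium nitrate

With a, b = lb per 1000 ft² of product A and potassium nitrate:
N: 0.18·a + 0.13·b = 2.6
K₂O: 0.14·a + 0.44·b = 2.18
From row1: a = (2.6 − 0.13·b) / 0.18.
Into row2: 0.14·(2.6 − 0.13·b)/0.18 + 0.44·b = 2.18 → b = 0.465574, a = 14.1082.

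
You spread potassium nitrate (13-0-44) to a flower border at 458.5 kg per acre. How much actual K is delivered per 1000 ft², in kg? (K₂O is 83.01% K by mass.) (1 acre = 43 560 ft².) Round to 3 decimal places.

K₂O per acre = 458.5 × 44% = 201.74 kg.
Elemental K = 201.74 × 0.8301 = 167.464 kg per acre.
Convert to per 1000 ft²: 167.464 × 0.0229568 = 3.84445 kg.

3.844 kg K per thousand sq ft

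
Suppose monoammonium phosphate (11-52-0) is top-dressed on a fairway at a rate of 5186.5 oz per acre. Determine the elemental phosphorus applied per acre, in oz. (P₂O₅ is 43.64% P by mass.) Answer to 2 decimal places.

P₂O₅ per acre = 5186.5 × 52% = 2696.98 oz.
Elemental P = 2696.98 × 0.4364 = 1176.962 oz per acre.

1176.96 oz P per acre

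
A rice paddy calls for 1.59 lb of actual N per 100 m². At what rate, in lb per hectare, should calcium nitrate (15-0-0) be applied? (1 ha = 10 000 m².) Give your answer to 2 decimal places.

Product per 100 m² = 1.59 / 15% = 10.6 lb.
Convert to per hectare: 10.6 × 100 = 1060 lb.

1060.00 lb of product per hectare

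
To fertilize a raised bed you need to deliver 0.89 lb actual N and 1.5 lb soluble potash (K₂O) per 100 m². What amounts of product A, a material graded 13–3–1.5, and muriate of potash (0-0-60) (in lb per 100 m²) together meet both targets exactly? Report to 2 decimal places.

6.85 lb product A, 2.33 lb muriate of potash

Per-100 m² balance (a = product A, b = muriate of potash):
N: 0.13·a + 0·b = 0.89
K₂O: 0.015·a + 0.6·b = 1.5
Solving simultaneously: a = 6.84615, b = 2.32885.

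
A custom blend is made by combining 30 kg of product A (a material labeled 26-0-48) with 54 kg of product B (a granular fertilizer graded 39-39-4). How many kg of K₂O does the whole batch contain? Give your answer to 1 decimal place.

K₂O mass = 48%×30 + 4%×54 = 16.56 kg.

16.6 kg K₂O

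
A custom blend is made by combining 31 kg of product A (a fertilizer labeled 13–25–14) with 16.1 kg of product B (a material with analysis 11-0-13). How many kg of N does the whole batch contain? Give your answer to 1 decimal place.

N mass = 13%×31 + 11%×16.1 = 5.801 kg.

5.8 kg N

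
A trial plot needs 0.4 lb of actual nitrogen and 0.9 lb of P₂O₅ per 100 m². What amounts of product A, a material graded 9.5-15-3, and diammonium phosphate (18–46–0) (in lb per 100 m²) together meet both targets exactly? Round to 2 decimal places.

1.32 lb product A, 1.53 lb diammonium phosphate

Let a = lb of product A, b = lb of diammonium phosphate (per 100 m²).
N: 0.095·a + 0.18·b = 0.4
P₂O₅: 0.15·a + 0.46·b = 0.9
From row1: a = (0.4 − 0.18·b) / 0.095.
Into row2: 0.15·(0.4 − 0.18·b)/0.095 + 0.46·b = 0.9 → b = 1.52695, a = 1.31737.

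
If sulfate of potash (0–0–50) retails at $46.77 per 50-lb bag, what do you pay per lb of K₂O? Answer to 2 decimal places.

$1.87 per lb K₂O

K₂O in bag = 50 × 50% = 25 lb.
Cost per lb K₂O = $46.77 / 25 = $1.8708.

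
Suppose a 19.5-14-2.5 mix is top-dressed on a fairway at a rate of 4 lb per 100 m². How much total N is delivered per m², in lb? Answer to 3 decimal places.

0.008 lb N per sq m

nitrogen per 100 m² = 4 × 19.5% = 0.78 lb.
Convert to per m²: 0.78 × 0.01 = 0.0078 lb.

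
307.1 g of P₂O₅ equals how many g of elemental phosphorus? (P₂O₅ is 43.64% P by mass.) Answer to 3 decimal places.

134.018 g P

P = 307.1 × 0.4364 = 134.0184 g.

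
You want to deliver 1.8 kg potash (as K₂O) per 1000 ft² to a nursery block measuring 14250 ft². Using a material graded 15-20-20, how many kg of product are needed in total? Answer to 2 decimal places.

Product per 1000 ft² = 1.8 / 20% = 9 kg.
Total product = 9 × 14250 / 1000 = 128.25 kg.

128.25 kg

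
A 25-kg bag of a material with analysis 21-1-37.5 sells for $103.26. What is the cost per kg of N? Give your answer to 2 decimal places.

$19.67 per kg N

N in bag = 25 × 21% = 5.25 kg.
Cost per kg N = $103.26 / 5.25 = $19.6686.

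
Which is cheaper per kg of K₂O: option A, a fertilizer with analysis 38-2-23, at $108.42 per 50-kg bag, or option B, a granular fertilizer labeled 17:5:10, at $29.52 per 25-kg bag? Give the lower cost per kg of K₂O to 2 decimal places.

option A: K₂O per bag = 50 × 23% = 11.5 kg; cost = 108.42 / 11.5 = $9.4278/kg K₂O.
option B: K₂O per bag = 25 × 10% = 2.5 kg; cost = 29.52 / 2.5 = $11.8080/kg K₂O.
option A is cheaper.

$9.43 per kg K₂O (option A)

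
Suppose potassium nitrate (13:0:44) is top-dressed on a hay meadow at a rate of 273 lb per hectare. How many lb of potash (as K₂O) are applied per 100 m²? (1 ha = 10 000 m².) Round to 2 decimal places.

1.20 lb K₂O per hundred sq m

K₂O per hectare = 273 × 44% = 120.12 lb.
Convert to per 100 m²: 120.12 × 0.01 = 1.2012 lb.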